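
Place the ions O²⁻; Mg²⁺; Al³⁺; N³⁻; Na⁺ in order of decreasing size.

N³⁻ > O²⁻ > Na⁺ > Mg²⁺ > Al³⁺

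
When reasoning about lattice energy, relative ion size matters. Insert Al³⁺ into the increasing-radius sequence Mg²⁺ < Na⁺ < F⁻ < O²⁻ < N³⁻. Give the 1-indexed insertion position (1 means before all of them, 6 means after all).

1

All of these have 10 electrons (isoelectronic). With the same electron cloud, the ion with the most protons pulls it in tightest. Nuclear charges: Al³⁺ (Z=13), Mg²⁺ (Z=12), Na⁺ (Z=11), F⁻ (Z=9), O²⁻ (Z=8), N³⁻ (Z=7). Highest Z is smallest.
The complete sequence is Al³⁺ < Mg²⁺ < Na⁺ < F⁻ < O²⁻ < N³⁻. Al³⁺ sits at position 1.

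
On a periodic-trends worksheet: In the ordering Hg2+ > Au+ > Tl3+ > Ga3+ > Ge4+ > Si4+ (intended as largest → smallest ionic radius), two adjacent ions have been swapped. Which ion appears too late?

Au+

Compare adjacent ions: both have 78 electrons but Z(Hg)=80 > Z(Au)=79, so Hg2+ should be the smaller of the two — yet in this decreasing list Hg2+ sits before Au+. Nothing else is reversed, so Au+ should move one place to the left.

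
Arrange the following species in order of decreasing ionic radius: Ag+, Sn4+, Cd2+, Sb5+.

All of these have 46 electrons (isoelectronic). With the same electron cloud, the ion with the most protons pulls it in tightest. Nuclear charges: Sb5+ (Z=51), Sn4+ (Z=50), Cd2+ (Z=48), Ag+ (Z=47). Highest Z is smallest.

Ag+ > Cd2+ > Sn4+ > Sb5+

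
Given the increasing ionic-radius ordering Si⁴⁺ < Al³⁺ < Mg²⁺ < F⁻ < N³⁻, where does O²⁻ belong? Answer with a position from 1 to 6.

All of these have 10 electrons (isoelectronic). With the same electron cloud, the ion with the most protons pulls it in tightest. Nuclear charges: Si⁴⁺ (Z=14), Al³⁺ (Z=13), Mg²⁺ (Z=12), F⁻ (Z=9), O²⁻ (Z=8), N³⁻ (Z=7). Highest Z is smallest.
Merged order: Si⁴⁺ < Al³⁺ < Mg²⁺ < F⁻ < O²⁻ < N³⁻ — O²⁻ is number 5.

5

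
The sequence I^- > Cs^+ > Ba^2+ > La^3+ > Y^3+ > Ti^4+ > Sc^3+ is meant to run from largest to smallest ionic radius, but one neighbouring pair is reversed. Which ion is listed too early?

Ti^4+

Compare adjacent ions: Ti^4+ and Sc^3+ share 18 electrons; the higher nuclear charge on Ti (Z=22) contracts it more, so Ti^4+ < Sc^3+ — yet in this decreasing list Ti^4+ sits before Sc^3+. Nothing else is reversed, so Ti^4+ should move one place to the right.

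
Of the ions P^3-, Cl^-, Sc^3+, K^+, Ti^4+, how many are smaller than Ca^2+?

2

These species are isoelectronic with 18 electrons. The only difference is the number of protons: Ti^4+ (Z=22), Sc^3+ (Z=21), Ca^2+ (Z=20), K^+ (Z=19), Cl^- (Z=17), P^3- (Z=15). The strongest nuclear pull (Ti^4+) gives the smallest ion.
Ordering all of them (including Ca^2+) by radius gives Ti^4+ < Sc^3+ < Ca^2+ < K^+ < Cl^- < P^3-. Count: 2.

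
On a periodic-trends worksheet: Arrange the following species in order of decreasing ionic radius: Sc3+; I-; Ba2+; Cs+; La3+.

I- > Cs+ > Ba2+ > La3+ > Sc3+

First list Z and electron count for each: Sc3+ has 18 e⁻ (Z=21), La3+ has 54 e⁻ (Z=57), Ba2+ has 54 e⁻ (Z=56), Cs+ has 54 e⁻ (Z=55), I- has 54 e⁻ (Z=53). Sc3+ < La3+ (same group, period 4 vs 6); La3+ < Ba2+ (isoelectronic, higher Z=57 is smaller); Ba2+ < Cs+ (isoelectronic, higher Z=56 is smaller); Cs+ < I- (isoelectronic, higher Z=55 is smaller).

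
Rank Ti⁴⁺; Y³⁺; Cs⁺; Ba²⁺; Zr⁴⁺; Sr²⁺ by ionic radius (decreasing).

Cs⁺ > Ba²⁺ > Sr²⁺ > Y³⁺ > Zr⁴⁺ > Ti⁴⁺

Electron counts and nuclear charges: Ti⁴⁺ (Z=22, 18 e⁻), Zr⁴⁺ (Z=40, 36 e⁻), Y³⁺ (Z=39, 36 e⁻), Sr²⁺ (Z=38, 36 e⁻), Ba²⁺ (Z=56, 54 e⁻), Cs⁺ (Z=55, 54 e⁻). Ti⁴⁺ < Zr⁴⁺ (same group, period 4 vs 5); Zr⁴⁺ < Y³⁺ (isoelectronic, higher Z=40 is smaller); Y³⁺ < Sr²⁺ (isoelectronic, higher Z=39 is smaller); Sr²⁺ < Ba²⁺ (same group, 1 shell fewer); Ba²⁺ < Cs⁺ (isoelectronic, higher Z=56 is smaller).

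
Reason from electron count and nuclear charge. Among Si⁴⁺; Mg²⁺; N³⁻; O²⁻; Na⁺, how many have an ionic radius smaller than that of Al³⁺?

1

These species are isoelectronic with 10 electrons. The only difference is the number of protons: Si⁴⁺ (Z=14), Al³⁺ (Z=13), Mg²⁺ (Z=12), Na⁺ (Z=11), O²⁻ (Z=8), N³⁻ (Z=7). The strongest nuclear pull (Si⁴⁺) gives the smallest ion.
Overall: Si⁴⁺ < Al³⁺ < Mg²⁺ < Na⁺ < O²⁻ < N³⁻. Al³⁺ has 1 below it and 4 above. Count: 1.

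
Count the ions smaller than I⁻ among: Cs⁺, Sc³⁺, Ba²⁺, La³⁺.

4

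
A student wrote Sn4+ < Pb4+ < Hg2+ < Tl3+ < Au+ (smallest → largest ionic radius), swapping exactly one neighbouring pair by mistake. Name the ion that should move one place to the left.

Tl3+

The pair Hg2+, Tl3+ is the wrong way round — both have 78 electrons but Z(Tl)=81 > Z(Hg)=80, so Tl3+ should be the smaller of the two. All other adjacent pairs agree with periodic trends, so Tl3+ is the misplaced ion.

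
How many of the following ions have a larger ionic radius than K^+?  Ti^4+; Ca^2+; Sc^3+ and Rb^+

1

Work out protons and electrons: Ti^4+: 18 e⁻, Z=22, Sc^3+: 18 e⁻, Z=21, Ca^2+: 18 e⁻, Z=20, K^+: 18 e⁻, Z=19, Rb^+: 36 e⁻, Z=37. Ti^4+ < Sc^3+ (both 18 e⁻, Z=22>21); Sc^3+ < Ca^2+ (isoelectronic, higher Z=21 is smaller); Ca^2+ < K^+ (both 18 e⁻, Z=20>19); K^+ < Rb^+ (same group, period 4 vs 5).
Overall: Ti^4+ < Sc^3+ < Ca^2+ < K^+ < Rb^+. K^+ has 3 below it and 1 above. That's 1.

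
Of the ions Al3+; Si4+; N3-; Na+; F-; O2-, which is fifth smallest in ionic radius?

O2-

Each ion has 10 electrons. The ranking follows nuclear charge in reverse — greater Z gives a smaller radius. Si4+ (Z=14), Al3+ (Z=13), Na+ (Z=11), F- (Z=9), O2- (Z=8), N3- (Z=7).
Full ascending order: Si4+ < Al3+ < Na+ < F- < O2- < N3-. Counting from the smallest, position 5 is O2-.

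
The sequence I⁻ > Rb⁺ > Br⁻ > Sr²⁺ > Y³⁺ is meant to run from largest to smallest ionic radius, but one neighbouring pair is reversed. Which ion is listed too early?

Rb⁺

The pair Rb⁺, Br⁻ is the wrong way round — both have 36 electrons but Z(Rb)=37 > Z(Br)=35, so Rb⁺ should be the smaller of the two. All other adjacent pairs agree with periodic trends, so Rb⁺ is the misplaced ion.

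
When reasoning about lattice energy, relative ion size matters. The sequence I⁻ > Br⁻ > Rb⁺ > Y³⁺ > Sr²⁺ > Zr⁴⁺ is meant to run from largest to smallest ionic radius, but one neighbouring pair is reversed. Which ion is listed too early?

The pair Y³⁺, Sr²⁺ is the wrong way round — Y³⁺ and Sr²⁺ share 36 electrons; the higher nuclear charge on Y (Z=39) contracts it more, so Y³⁺ < Sr²⁺. All other adjacent pairs agree with periodic trends, so Y³⁺ is the misplaced ion.

Y³⁺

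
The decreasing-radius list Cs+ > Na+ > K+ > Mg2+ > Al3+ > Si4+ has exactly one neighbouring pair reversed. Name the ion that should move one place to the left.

K+

The pair Na+, K+ is the wrong way round — both in group 1 with the same charge; Na+ (period 3) has the smaller radius. All other adjacent pairs agree with periodic trends, so K+ is the misplaced ion.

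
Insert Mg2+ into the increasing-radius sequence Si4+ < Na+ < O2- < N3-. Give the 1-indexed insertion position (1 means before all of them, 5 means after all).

2

These species are isoelectronic with 10 electrons. The only difference is the number of protons: Si4+ (Z=14), Mg2+ (Z=12), Na+ (Z=11), O2- (Z=8), N3- (Z=7). The strongest nuclear pull (Si4+) gives the smallest ion.
The complete sequence is Si4+ < Mg2+ < Na+ < O2- < N3-. Mg2+ sits at position 2.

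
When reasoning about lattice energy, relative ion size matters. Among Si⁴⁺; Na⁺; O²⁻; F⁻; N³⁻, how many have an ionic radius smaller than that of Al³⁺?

1

These species are isoelectronic with 10 electrons. The only difference is the number of protons: Si⁴⁺ (Z=14), Al³⁺ (Z=13), Na⁺ (Z=11), F⁻ (Z=9), O²⁻ (Z=8), N³⁻ (Z=7). The strongest nuclear pull (Si⁴⁺) gives the smallest ion.
Relative to Al³⁺, the ions that are smaller are Si⁴⁺. Count: 1.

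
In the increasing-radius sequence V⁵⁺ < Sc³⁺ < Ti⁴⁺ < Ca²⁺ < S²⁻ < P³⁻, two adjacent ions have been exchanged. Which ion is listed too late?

Check each adjacent pair. Sc³⁺ and Ti⁴⁺ are reversed: they are isoelectronic (18 e⁻) and Ti has more protons than Sc (22 vs 21), making Ti⁴⁺ smaller. No other neighbouring pair contradicts the periodic trends, so Ti⁴⁺ is the ion listed too late.

Ti⁴⁺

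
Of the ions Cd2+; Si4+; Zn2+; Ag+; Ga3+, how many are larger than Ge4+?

4

First list Z and electron count for each: Si4+ (Z=14, 10 e⁻), Ge4+ (Z=32, 28 e⁻), Ga3+ (Z=31, 28 e⁻), Zn2+ (Z=30, 28 e⁻), Cd2+ (Z=48, 46 e⁻), Ag+ (Z=47, 46 e⁻). Si4+ < Ge4+ (same group, period 3 vs 4); Ge4+ < Ga3+ (both 28 e⁻, Z=32>31); Ga3+ < Zn2+ (isoelectronic, higher Z=31 is smaller); Zn2+ < Cd2+ (same group, 1 shell fewer); Cd2+ < Ag+ (isoelectronic, higher Z=48 is smaller).
Ordering all of them (including Ge4+) by radius gives Si4+ < Ge4+ < Ga3+ < Zn2+ < Cd2+ < Ag+. So 4 are larger.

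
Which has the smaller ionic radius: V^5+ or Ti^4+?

Each ion has 18 electrons. The ranking follows nuclear charge in reverse — greater Z gives a smaller radius. V^5+ (Z=23), Ti^4+ (Z=22).

V^5+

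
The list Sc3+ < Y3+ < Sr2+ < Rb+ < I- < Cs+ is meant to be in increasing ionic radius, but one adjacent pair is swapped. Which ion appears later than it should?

Cs+

The pair I-, Cs+ is the wrong way round — they are isoelectronic (54 e⁻) and Cs has more protons than I (55 vs 53), making Cs+ smaller. All other adjacent pairs agree with periodic trends, so Cs+ is the misplaced ion.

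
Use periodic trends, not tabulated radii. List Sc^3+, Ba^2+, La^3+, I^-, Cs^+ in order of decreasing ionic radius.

I^- > Cs^+ > Ba^2+ > La^3+ > Sc^3+

Sc^3+ has 18 e⁻ (Z=21), La^3+ has 54 e⁻ (Z=57), Ba^2+ has 54 e⁻ (Z=56), Cs^+ has 54 e⁻ (Z=55), I^- has 54 e⁻ (Z=53). Sc^3+ < La^3+ (same group, period 4 vs 6); La^3+ < Ba^2+ (isoelectronic, higher Z=57 is smaller); Ba^2+ < Cs^+ (isoelectronic, higher Z=56 is smaller); Cs^+ < I^- (both 54 e⁻, Z=55>53).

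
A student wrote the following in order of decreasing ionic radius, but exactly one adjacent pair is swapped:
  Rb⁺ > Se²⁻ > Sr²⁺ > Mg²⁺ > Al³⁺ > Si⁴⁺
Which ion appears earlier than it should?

Rb⁺

Scanning neighbour by neighbour, only Rb⁺/Se²⁻ violates a trend: both have 36 electrons but Z(Rb)=37 > Z(Se)=34, so Rb⁺ should be the smaller of the two. That makes Rb⁺ the one sitting a position early relative to where it belongs.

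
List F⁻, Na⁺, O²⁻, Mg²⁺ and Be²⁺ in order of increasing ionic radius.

Be²⁺ < Mg²⁺ < Na⁺ < F⁻ < O²⁻

Tabulating Z and e⁻: Be²⁺ has 2 e⁻ (Z=4), Mg²⁺ has 10 e⁻ (Z=12), Na⁺ has 10 e⁻ (Z=11), F⁻ has 10 e⁻ (Z=9), O²⁻ has 10 e⁻ (Z=8). Be²⁺ < Mg²⁺ (same group, period 2 vs 3); Mg²⁺ < Na⁺ (isoelectronic, higher Z=12 is smaller); Na⁺ < F⁻ (both 10 e⁻, Z=11>9); F⁻ < O²⁻ (both 10 e⁻, Z=9>8).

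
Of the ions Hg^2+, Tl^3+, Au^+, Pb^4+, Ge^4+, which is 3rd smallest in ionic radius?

Tl^3+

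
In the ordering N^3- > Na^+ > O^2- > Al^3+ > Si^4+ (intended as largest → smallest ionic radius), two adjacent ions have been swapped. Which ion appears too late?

O^2-

Compare adjacent ions: Na^+ and O^2- share 10 electrons; the higher nuclear charge on Na (Z=11) contracts it more, so Na^+ < O^2- — yet in this decreasing list Na^+ sits before O^2-. Nothing else is reversed, so O^2- should move one place to the left.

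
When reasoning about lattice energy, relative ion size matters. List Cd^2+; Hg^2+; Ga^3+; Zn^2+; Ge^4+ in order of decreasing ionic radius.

First list Z and electron count for each: Ge^4+ (Z=32, 28 e⁻), Ga^3+ (Z=31, 28 e⁻), Zn^2+ (Z=30, 28 e⁻), Cd^2+ (Z=48, 46 e⁻), Hg^2+ (Z=80, 78 e⁻). Ge^4+ < Ga^3+ (isoelectronic, higher Z=32 is smaller); Ga^3+ < Zn^2+ (both 28 e⁻, Z=31>30); Zn^2+ < Cd^2+ (same group, period 4 vs 5); Cd^2+ < Hg^2+ (same group, 1 shell fewer).

Hg^2+ > Cd^2+ > Zn^2+ > Ga^3+ > Ge^4+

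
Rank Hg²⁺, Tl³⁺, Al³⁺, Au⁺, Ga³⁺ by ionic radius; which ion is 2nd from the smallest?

Ga³⁺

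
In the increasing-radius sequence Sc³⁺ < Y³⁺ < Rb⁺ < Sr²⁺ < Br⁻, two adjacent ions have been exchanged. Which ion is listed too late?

Scanning neighbour by neighbour, only Rb⁺/Sr²⁺ violates a trend: Sr²⁺ and Rb⁺ share 36 electrons; the higher nuclear charge on Sr (Z=38) contracts it more, so Sr²⁺ < Rb⁺. That makes Sr²⁺ the one sitting a position late relative to where it belongs.

Sr²⁺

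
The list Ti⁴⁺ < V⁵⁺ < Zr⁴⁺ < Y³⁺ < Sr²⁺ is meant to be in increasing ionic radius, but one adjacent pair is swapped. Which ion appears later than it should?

V⁵⁺

Compare adjacent ions: both have 18 electrons but Z(V)=23 > Z(Ti)=22, so V⁵⁺ should be the smaller of the two — yet in this increasing list Ti⁴⁺ sits before V⁵⁺. Nothing else is reversed, so V⁵⁺ should move one place to the left.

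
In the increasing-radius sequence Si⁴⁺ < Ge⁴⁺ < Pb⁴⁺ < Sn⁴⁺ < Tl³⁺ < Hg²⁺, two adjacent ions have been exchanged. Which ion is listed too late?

The pair Pb⁴⁺, Sn⁴⁺ is the wrong way round — same group and charge — period 5 sits above period 6, so Sn⁴⁺ is smaller. All other adjacent pairs agree with periodic trends, so Sn⁴⁺ is the misplaced ion.

Sn⁴⁺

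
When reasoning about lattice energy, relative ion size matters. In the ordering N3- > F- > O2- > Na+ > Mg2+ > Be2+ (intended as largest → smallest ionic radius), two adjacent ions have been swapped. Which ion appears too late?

The pair F-, O2- is the wrong way round — they are isoelectronic (10 e⁻) and F has more protons than O (9 vs 8), making F- smaller. All other adjacent pairs agree with periodic trends, so O2- is the misplaced ion.

O2-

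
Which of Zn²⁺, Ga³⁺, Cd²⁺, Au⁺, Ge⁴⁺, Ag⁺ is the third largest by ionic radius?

Cd²⁺

Work out protons and electrons: Ge⁴⁺: 28 e⁻, Z=32, Ga³⁺: 28 e⁻, Z=31, Zn²⁺: 28 e⁻, Z=30, Cd²⁺: 46 e⁻, Z=48, Ag⁺: 46 e⁻, Z=47, Au⁺: 78 e⁻, Z=79. Ge⁴⁺ < Ga³⁺ (isoelectronic, higher Z=32 is smaller); Ga³⁺ < Zn²⁺ (isoelectronic, higher Z=31 is smaller); Zn²⁺ < Cd²⁺ (same group, 1 shell fewer); Cd²⁺ < Ag⁺ (both 46 e⁻, Z=48>47); Ag⁺ < Au⁺ (same group, period 5 vs 6).
Full ascending order: Ge⁴⁺ < Ga³⁺ < Zn²⁺ < Cd²⁺ < Ag⁺ < Au⁺. Counting from the largest, position 3 is Cd²⁺.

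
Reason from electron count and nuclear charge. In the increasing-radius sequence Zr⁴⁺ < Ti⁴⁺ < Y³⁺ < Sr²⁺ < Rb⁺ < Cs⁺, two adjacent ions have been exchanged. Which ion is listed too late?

Ti⁴⁺

Scanning neighbour by neighbour, only Zr⁴⁺/Ti⁴⁺ violates a trend: both in group 4 with the same charge; Ti⁴⁺ (period 4) has the smaller radius. That makes Ti⁴⁺ the one sitting a position late relative to where it belongs.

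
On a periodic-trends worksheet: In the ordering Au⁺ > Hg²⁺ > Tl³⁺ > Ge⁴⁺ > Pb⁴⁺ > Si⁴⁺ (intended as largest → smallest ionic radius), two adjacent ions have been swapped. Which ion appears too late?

Check each adjacent pair. Ge⁴⁺ and Pb⁴⁺ are reversed: both in group 14 with the same charge; Ge⁴⁺ (period 4) has the smaller radius. No other neighbouring pair contradicts the periodic trends, so Pb⁴⁺ is the ion listed too late.

Pb⁴⁺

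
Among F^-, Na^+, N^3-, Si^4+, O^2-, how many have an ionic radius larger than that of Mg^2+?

4

These species are isoelectronic with 10 electrons. The only difference is the number of protons: Si^4+ (Z=14), Mg^2+ (Z=12), Na^+ (Z=11), F^- (Z=9), O^2- (Z=8), N^3- (Z=7). The strongest nuclear pull (Si^4+) gives the smallest ion.
Relative to Mg^2+, the ions that are larger are Na^+, F^-, O^2-, N^3-. Count: 4.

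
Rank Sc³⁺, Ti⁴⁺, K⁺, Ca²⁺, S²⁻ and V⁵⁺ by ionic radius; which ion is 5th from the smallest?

Each ion has 18 electrons. The ranking follows nuclear charge in reverse — greater Z gives a smaller radius. V⁵⁺ (Z=23), Ti⁴⁺ (Z=22), Sc³⁺ (Z=21), Ca²⁺ (Z=20), K⁺ (Z=19), S²⁻ (Z=16).
Full ascending order: V⁵⁺ < Ti⁴⁺ < Sc³⁺ < Ca²⁺ < K⁺ < S²⁻. Counting from the smallest, position 5 is K⁺.

K⁺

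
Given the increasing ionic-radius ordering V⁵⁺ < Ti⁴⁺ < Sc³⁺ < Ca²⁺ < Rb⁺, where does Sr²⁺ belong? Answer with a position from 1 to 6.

Electron counts and nuclear charges: V⁵⁺ has 18 e⁻ (Z=23), Ti⁴⁺ has 18 e⁻ (Z=22), Sc³⁺ has 18 e⁻ (Z=21), Ca²⁺ has 18 e⁻ (Z=20), Sr²⁺ has 36 e⁻ (Z=38), Rb⁺ has 36 e⁻ (Z=37). V⁵⁺ < Ti⁴⁺ (both 18 e⁻, Z=23>22); Ti⁴⁺ < Sc³⁺ (both 18 e⁻, Z=22>21); Sc³⁺ < Ca²⁺ (isoelectronic, higher Z=21 is smaller); Ca²⁺ < Sr²⁺ (same group, 1 shell fewer); Sr²⁺ < Rb⁺ (both 36 e⁻, Z=38>37).
With Sr²⁺ included the full order is V⁵⁺ < Ti⁴⁺ < Sc³⁺ < Ca²⁺ < Sr²⁺ < Rb⁺, so it takes position 5.

5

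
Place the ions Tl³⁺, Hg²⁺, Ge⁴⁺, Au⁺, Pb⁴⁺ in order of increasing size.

Tabulating Z and e⁻: Ge⁴⁺ (Z=32, 28 e⁻), Pb⁴⁺ (Z=82, 78 e⁻), Tl³⁺ (Z=81, 78 e⁻), Hg²⁺ (Z=80, 78 e⁻), Au⁺ (Z=79, 78 e⁻). Ge⁴⁺ < Pb⁴⁺ (same group, 2 shells fewer); Pb⁴⁺ < Tl³⁺ (both 78 e⁻, Z=82>81); Tl³⁺ < Hg²⁺ (isoelectronic, higher Z=81 is smaller); Hg²⁺ < Au⁺ (isoelectronic, higher Z=80 is smaller).

Ge⁴⁺ < Pb⁴⁺ < Tl³⁺ < Hg²⁺ < Au⁺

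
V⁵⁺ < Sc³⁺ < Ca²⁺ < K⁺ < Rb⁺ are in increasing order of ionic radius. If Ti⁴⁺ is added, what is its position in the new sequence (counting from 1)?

2

First list Z and electron count for each: V⁵⁺: 18 e⁻, Z=23, Ti⁴⁺: 18 e⁻, Z=22, Sc³⁺: 18 e⁻, Z=21, Ca²⁺: 18 e⁻, Z=20, K⁺: 18 e⁻, Z=19, Rb⁺: 36 e⁻, Z=37. V⁵⁺ < Ti⁴⁺ (both 18 e⁻, Z=23>22); Ti⁴⁺ < Sc³⁺ (both 18 e⁻, Z=22>21); Sc³⁺ < Ca²⁺ (both 18 e⁻, Z=21>20); Ca²⁺ < K⁺ (isoelectronic, higher Z=20 is smaller); K⁺ < Rb⁺ (same group, period 4 vs 5).
With Ti⁴⁺ included the full order is V⁵⁺ < Ti⁴⁺ < Sc³⁺ < Ca²⁺ < K⁺ < Rb⁺, so it takes position 2.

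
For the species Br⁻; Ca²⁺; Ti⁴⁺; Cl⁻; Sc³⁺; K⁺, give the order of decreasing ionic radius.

First list Z and electron count for each: Ti⁴⁺ has 18 e⁻ (Z=22), Sc³⁺ has 18 e⁻ (Z=21), Ca²⁺ has 18 e⁻ (Z=20), K⁺ has 18 e⁻ (Z=19), Cl⁻ has 18 e⁻ (Z=17), Br⁻ has 36 e⁻ (Z=35). Ti⁴⁺ < Sc³⁺ (isoelectronic, higher Z=22 is smaller); Sc³⁺ < Ca²⁺ (isoelectronic, higher Z=21 is smaller); Ca²⁺ < K⁺ (isoelectronic, higher Z=20 is smaller); K⁺ < Cl⁻ (isoelectronic, higher Z=19 is smaller); Cl⁻ < Br⁻ (same group, period 3 vs 4).

Br⁻ > Cl⁻ > K⁺ > Ca²⁺ > Sc³⁺ > Ti⁴⁺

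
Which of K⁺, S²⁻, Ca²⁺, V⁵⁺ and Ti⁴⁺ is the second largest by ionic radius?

Each ion has 18 electrons. The ranking follows nuclear charge in reverse — greater Z gives a smaller radius. V⁵⁺ (Z=23), Ti⁴⁺ (Z=22), Ca²⁺ (Z=20), K⁺ (Z=19), S²⁻ (Z=16).
Full ascending order: V⁵⁺ < Ti⁴⁺ < Ca²⁺ < K⁺ < S²⁻. Counting from the largest, position 2 is K⁺.

K⁺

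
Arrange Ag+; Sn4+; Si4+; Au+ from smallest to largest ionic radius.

Si4+ < Sn4+ < Ag+ < Au+

Electron counts and nuclear charges: Si4+: 10 e⁻, Z=14, Sn4+: 46 e⁻, Z=50, Ag+: 46 e⁻, Z=47, Au+: 78 e⁻, Z=79. Si4+ < Sn4+ (same group, 2 shells fewer); Sn4+ < Ag+ (isoelectronic, higher Z=50 is smaller); Ag+ < Au+ (same group, period 5 vs 6).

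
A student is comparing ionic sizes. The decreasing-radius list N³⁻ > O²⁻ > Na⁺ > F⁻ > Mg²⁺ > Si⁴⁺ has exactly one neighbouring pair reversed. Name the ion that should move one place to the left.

F⁻

Compare adjacent ions: Na⁺ and F⁻ share 10 electrons; the higher nuclear charge on Na (Z=11) contracts it more, so Na⁺ < F⁻ — yet in this decreasing list Na⁺ sits before F⁻. Nothing else is reversed, so F⁻ should move one place to the left.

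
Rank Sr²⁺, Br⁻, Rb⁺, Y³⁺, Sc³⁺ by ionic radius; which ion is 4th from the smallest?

Rb⁺

Work out protons and electrons: Sc³⁺ has 18 e⁻ (Z=21), Y³⁺ has 36 e⁻ (Z=39), Sr²⁺ has 36 e⁻ (Z=38), Rb⁺ has 36 e⁻ (Z=37), Br⁻ has 36 e⁻ (Z=35). Sc³⁺ < Y³⁺ (same group, period 4 vs 5); Y³⁺ < Sr²⁺ (both 36 e⁻, Z=39>38); Sr²⁺ < Rb⁺ (isoelectronic, higher Z=38 is smaller); Rb⁺ < Br⁻ (both 36 e⁻, Z=37>35).
So the order is Sc³⁺ < Y³⁺ < Sr²⁺ < Rb⁺ < Br⁻; the 4th-smallest ion is Rb⁺.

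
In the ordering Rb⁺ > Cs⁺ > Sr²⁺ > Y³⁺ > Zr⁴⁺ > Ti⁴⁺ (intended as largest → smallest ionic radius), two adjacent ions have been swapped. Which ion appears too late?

Cs⁺

Check each adjacent pair. Rb⁺ and Cs⁺ are reversed: Rb⁺ and Cs⁺ are in one column with the same charge; the lighter period-5 ion has one fewer shell and is smaller. No other neighbouring pair contradicts the periodic trends, so Cs⁺ is the ion listed too late.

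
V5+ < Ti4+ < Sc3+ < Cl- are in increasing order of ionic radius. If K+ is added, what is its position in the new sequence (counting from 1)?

Each ion has 18 electrons. The ranking follows nuclear charge in reverse — greater Z gives a smaller radius. V5+ (Z=23), Ti4+ (Z=22), Sc3+ (Z=21), K+ (Z=19), Cl- (Z=17).
Putting K+ in gives V5+ < Ti4+ < Sc3+ < K+ < Cl-; it lands at slot 4.

4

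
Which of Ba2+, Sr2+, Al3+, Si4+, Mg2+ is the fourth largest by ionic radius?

First list Z and electron count for each: Si4+: 10 e⁻, Z=14, Al3+: 10 e⁻, Z=13, Mg2+: 10 e⁻, Z=12, Sr2+: 36 e⁻, Z=38, Ba2+: 54 e⁻, Z=56. Si4+ < Al3+ (isoelectronic, higher Z=14 is smaller); Al3+ < Mg2+ (isoelectronic, higher Z=13 is smaller); Mg2+ < Sr2+ (same group, 2 shells fewer); Sr2+ < Ba2+ (same group, period 5 vs 6).
So the order is Si4+ < Al3+ < Mg2+ < Sr2+ < Ba2+; the 4th-largest ion is Al3+.

Al3+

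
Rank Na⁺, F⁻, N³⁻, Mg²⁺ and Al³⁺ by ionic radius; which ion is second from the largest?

Isoelectronic series (10 e⁻ each). Size is set by nuclear charge: more protons means a smaller ion. Al³⁺ (Z=13), Mg²⁺ (Z=12), Na⁺ (Z=11), F⁻ (Z=9), N³⁻ (Z=7).
Full ascending order: Al³⁺ < Mg²⁺ < Na⁺ < F⁻ < N³⁻. Counting from the largest, position 2 is F⁻.

F⁻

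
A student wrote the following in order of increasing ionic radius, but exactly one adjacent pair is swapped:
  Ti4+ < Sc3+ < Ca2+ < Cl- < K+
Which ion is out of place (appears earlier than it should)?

Cl-

Scanning neighbour by neighbour, only Cl-/K+ violates a trend: K+ and Cl- share 18 electrons; the higher nuclear charge on K (Z=19) contracts it more, so K+ < Cl-. That makes Cl- the one sitting a position early relative to where it belongs.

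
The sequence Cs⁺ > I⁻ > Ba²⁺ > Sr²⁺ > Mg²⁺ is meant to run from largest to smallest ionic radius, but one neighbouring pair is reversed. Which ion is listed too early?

Cs⁺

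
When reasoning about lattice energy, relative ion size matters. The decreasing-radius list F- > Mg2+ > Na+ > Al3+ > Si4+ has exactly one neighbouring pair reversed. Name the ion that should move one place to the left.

Check each adjacent pair. Mg2+ and Na+ are reversed: Mg2+ and Na+ share 10 electrons; the higher nuclear charge on Mg (Z=12) contracts it more, so Mg2+ < Na+. No other neighbouring pair contradicts the periodic trends, so Na+ is the ion listed too late.

Na+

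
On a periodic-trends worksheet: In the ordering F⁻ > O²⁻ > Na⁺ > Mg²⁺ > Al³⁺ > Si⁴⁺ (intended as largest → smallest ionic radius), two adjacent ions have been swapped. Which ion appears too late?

O²⁻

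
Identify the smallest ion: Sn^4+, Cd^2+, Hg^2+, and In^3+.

Sn^4+

Work out protons and electrons: Sn^4+ (Z=50, 46 e⁻), In^3+ (Z=49, 46 e⁻), Cd^2+ (Z=48, 46 e⁻), Hg^2+ (Z=80, 78 e⁻). Sn^4+ < In^3+ (isoelectronic, higher Z=50 is smaller); In^3+ < Cd^2+ (isoelectronic, higher Z=49 is smaller); Cd^2+ < Hg^2+ (same group, period 5 vs 6).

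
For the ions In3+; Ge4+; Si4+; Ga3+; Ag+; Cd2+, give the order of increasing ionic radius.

Si4+ < Ge4+ < Ga3+ < In3+ < Cd2+ < Ag+

Tabulating Z and e⁻: Si4+: 10 e⁻, Z=14, Ge4+: 28 e⁻, Z=32, Ga3+: 28 e⁻, Z=31, In3+: 46 e⁻, Z=49, Cd2+: 46 e⁻, Z=48, Ag+: 46 e⁻, Z=47. Si4+ < Ge4+ (same group, 1 shell fewer); Ge4+ < Ga3+ (isoelectronic, higher Z=32 is smaller); Ga3+ < In3+ (same group, period 4 vs 5); In3+ < Cd2+ (isoelectronic, higher Z=49 is smaller); Cd2+ < Ag+ (isoelectronic, higher Z=48 is smaller).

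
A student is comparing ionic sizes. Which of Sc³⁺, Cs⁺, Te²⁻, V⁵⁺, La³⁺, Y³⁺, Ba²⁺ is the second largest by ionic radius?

Tabulating Z and e⁻: V⁵⁺ has 18 e⁻ (Z=23), Sc³⁺ has 18 e⁻ (Z=21), Y³⁺ has 36 e⁻ (Z=39), La³⁺ has 54 e⁻ (Z=57), Ba²⁺ has 54 e⁻ (Z=56), Cs⁺ has 54 e⁻ (Z=55), Te²⁻ has 54 e⁻ (Z=52). V⁵⁺ < Sc³⁺ (isoelectronic, higher Z=23 is smaller); Sc³⁺ < Y³⁺ (same group, period 4 vs 5); Y³⁺ < La³⁺ (same group, 1 shell fewer); La³⁺ < Ba²⁺ (both 54 e⁻, Z=57>56); Ba²⁺ < Cs⁺ (isoelectronic, higher Z=56 is smaller); Cs⁺ < Te²⁻ (isoelectronic, higher Z=55 is smaller).
That gives V⁵⁺ < Sc³⁺ < Y³⁺ < La³⁺ < Ba²⁺ < Cs⁺ < Te²⁻. From the largest end, number 2 is Cs⁺.

Cs⁺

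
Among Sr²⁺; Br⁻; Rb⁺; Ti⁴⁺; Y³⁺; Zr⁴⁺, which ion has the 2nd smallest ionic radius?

Zr⁴⁺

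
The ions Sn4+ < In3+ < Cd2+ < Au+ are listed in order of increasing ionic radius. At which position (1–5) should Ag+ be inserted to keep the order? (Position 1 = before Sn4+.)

Tabulating Z and e⁻: Sn4+ has 46 e⁻ (Z=50), In3+ has 46 e⁻ (Z=49), Cd2+ has 46 e⁻ (Z=48), Ag+ has 46 e⁻ (Z=47), Au+ has 78 e⁻ (Z=79). Sn4+ < In3+ (isoelectronic, higher Z=50 is smaller); In3+ < Cd2+ (isoelectronic, higher Z=49 is smaller); Cd2+ < Ag+ (isoelectronic, higher Z=48 is smaller); Ag+ < Au+ (same group, period 5 vs 6).
Putting Ag+ in gives Sn4+ < In3+ < Cd2+ < Ag+ < Au+; it lands at slot 4.

4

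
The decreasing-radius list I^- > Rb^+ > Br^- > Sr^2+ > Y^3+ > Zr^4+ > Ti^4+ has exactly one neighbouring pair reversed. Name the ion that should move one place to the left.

Br^-

Compare adjacent ions: both have 36 electrons but Z(Rb)=37 > Z(Br)=35, so Rb^+ should be the smaller of the two — yet in this decreasing list Rb^+ sits before Br^-. Nothing else is reversed, so Br^- should move one place to the left.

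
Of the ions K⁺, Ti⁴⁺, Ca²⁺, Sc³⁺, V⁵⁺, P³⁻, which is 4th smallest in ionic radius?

Ca²⁺

These species are isoelectronic with 18 electrons. The only difference is the number of protons: V⁵⁺ (Z=23), Ti⁴⁺ (Z=22), Sc³⁺ (Z=21), Ca²⁺ (Z=20), K⁺ (Z=19), P³⁻ (Z=15). The strongest nuclear pull (V⁵⁺) gives the smallest ion.
That gives V⁵⁺ < Ti⁴⁺ < Sc³⁺ < Ca²⁺ < K⁺ < P³⁻. From the smallest end, number 4 is Ca²⁺.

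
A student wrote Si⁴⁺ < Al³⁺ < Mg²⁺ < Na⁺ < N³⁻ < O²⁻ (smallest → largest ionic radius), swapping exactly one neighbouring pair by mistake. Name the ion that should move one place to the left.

The pair N³⁻, O²⁻ is the wrong way round — O²⁻ and N³⁻ share 10 electrons; the higher nuclear charge on O (Z=8) contracts it more, so O²⁻ < N³⁻. All other adjacent pairs agree with periodic trends, so O²⁻ is the misplaced ion.

O²⁻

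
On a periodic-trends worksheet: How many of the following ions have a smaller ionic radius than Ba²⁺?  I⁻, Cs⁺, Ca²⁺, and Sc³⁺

Work out protons and electrons: Sc³⁺: 18 e⁻, Z=21, Ca²⁺: 18 e⁻, Z=20, Ba²⁺: 54 e⁻, Z=56, Cs⁺: 54 e⁻, Z=55, I⁻: 54 e⁻, Z=53. Sc³⁺ < Ca²⁺ (both 18 e⁻, Z=21>20); Ca²⁺ < Ba²⁺ (same group, 2 shells fewer); Ba²⁺ < Cs⁺ (isoelectronic, higher Z=56 is smaller); Cs⁺ < I⁻ (isoelectronic, higher Z=55 is smaller).
Ordering all of them (including Ba²⁺) by radius gives Sc³⁺ < Ca²⁺ < Ba²⁺ < Cs⁺ < I⁻. That's 2.

2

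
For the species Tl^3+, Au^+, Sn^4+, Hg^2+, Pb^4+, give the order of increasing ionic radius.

Sn^4+ < Pb^4+ < Tl^3+ < Hg^2+ < Au^+

Tabulating Z and e⁻: Sn^4+ (Z=50, 46 e⁻), Pb^4+ (Z=82, 78 e⁻), Tl^3+ (Z=81, 78 e⁻), Hg^2+ (Z=80, 78 e⁻), Au^+ (Z=79, 78 e⁻). Sn^4+ < Pb^4+ (same group, 1 shell fewer); Pb^4+ < Tl^3+ (isoelectronic, higher Z=82 is smaller); Tl^3+ < Hg^2+ (isoelectronic, higher Z=81 is smaller); Hg^2+ < Au^+ (both 78 e⁻, Z=80>79).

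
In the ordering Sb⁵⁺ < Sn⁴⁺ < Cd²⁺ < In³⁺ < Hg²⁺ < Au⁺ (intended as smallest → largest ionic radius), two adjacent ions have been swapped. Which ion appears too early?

Check each adjacent pair. Cd²⁺ and In³⁺ are reversed: both have 46 electrons but Z(In)=49 > Z(Cd)=48, so In³⁺ should be the smaller of the two. No other neighbouring pair contradicts the periodic trends, so Cd²⁺ is the ion listed too early.

Cd²⁺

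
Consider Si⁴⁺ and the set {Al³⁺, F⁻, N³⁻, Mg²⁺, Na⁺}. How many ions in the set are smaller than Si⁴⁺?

0

All of these have 10 electrons (isoelectronic). With the same electron cloud, the ion with the most protons pulls it in tightest. Nuclear charges: Si⁴⁺ (Z=14), Al³⁺ (Z=13), Mg²⁺ (Z=12), Na⁺ (Z=11), F⁻ (Z=9), N³⁻ (Z=7). Highest Z is smallest.
Ordering all of them (including Si⁴⁺) by radius gives Si⁴⁺ < Al³⁺ < Mg²⁺ < Na⁺ < F⁻ < N³⁻. So 0 are smaller.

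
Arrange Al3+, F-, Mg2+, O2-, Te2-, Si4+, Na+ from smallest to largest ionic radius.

Si4+ < Al3+ < Mg2+ < Na+ < F- < O2- < Te2-

Work out protons and electrons: Si4+ has 10 e⁻ (Z=14), Al3+ has 10 e⁻ (Z=13), Mg2+ has 10 e⁻ (Z=12), Na+ has 10 e⁻ (Z=11), F- has 10 e⁻ (Z=9), O2- has 10 e⁻ (Z=8), Te2- has 54 e⁻ (Z=52). Si4+ < Al3+ (isoelectronic, higher Z=14 is smaller); Al3+ < Mg2+ (isoelectronic, higher Z=13 is smaller); Mg2+ < Na+ (isoelectronic, higher Z=12 is smaller); Na+ < F- (both 10 e⁻, Z=11>9); F- < O2- (isoelectronic, higher Z=9 is smaller); O2- < Te2- (same group, 3 shells fewer).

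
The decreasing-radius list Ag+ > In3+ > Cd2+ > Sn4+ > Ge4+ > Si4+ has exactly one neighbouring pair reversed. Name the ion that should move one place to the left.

Cd2+

The pair In3+, Cd2+ is the wrong way round — both have 46 electrons but Z(In)=49 > Z(Cd)=48, so In3+ should be the smaller of the two. All other adjacent pairs agree with periodic trends, so Cd2+ is the misplaced ion.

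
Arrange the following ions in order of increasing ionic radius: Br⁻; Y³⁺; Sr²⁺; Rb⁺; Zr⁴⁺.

Zr⁴⁺ < Y³⁺ < Sr²⁺ < Rb⁺ < Br⁻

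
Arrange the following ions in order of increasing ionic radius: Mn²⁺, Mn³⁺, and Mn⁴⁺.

Mn⁴⁺ < Mn³⁺ < Mn²⁺

For a single element, ionic radius drops as positive charge rises — Mn⁴⁺ < Mn²⁺.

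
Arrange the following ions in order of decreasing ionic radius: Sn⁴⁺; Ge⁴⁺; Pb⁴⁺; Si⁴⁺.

Pb⁴⁺ > Sn⁴⁺ > Ge⁴⁺ > Si⁴⁺

These ions sit in one column with identical charge. Each step down the periodic table adds a principal shell, increasing the radius.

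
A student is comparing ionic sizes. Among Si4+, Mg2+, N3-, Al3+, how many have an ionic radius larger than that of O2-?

1

Each ion has 10 electrons. The ranking follows nuclear charge in reverse — greater Z gives a smaller radius. Si4+ (Z=14), Al3+ (Z=13), Mg2+ (Z=12), O2- (Z=8), N3- (Z=7).
Placing each against O2-: smaller — Si4+, Al3+, Mg2+; larger — N3-. That's 1.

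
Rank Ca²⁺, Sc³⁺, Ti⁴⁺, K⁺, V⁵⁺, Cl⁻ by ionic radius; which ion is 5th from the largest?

Each ion has 18 electrons. The ranking follows nuclear charge in reverse — greater Z gives a smaller radius. V⁵⁺ (Z=23), Ti⁴⁺ (Z=22), Sc³⁺ (Z=21), Ca²⁺ (Z=20), K⁺ (Z=19), Cl⁻ (Z=17).
Ordering: V⁵⁺ < Ti⁴⁺ < Sc³⁺ < Ca²⁺ < K⁺ < Cl⁻. The 5th largest is Ti⁴⁺.

Ti⁴⁺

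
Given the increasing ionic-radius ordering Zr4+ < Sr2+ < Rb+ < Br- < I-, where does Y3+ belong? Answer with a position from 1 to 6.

2

Electron counts and nuclear charges: Zr4+ has 36 e⁻ (Z=40), Y3+ has 36 e⁻ (Z=39), Sr2+ has 36 e⁻ (Z=38), Rb+ has 36 e⁻ (Z=37), Br- has 36 e⁻ (Z=35), I- has 54 e⁻ (Z=53). Zr4+ < Y3+ (isoelectronic, higher Z=40 is smaller); Y3+ < Sr2+ (both 36 e⁻, Z=39>38); Sr2+ < Rb+ (isoelectronic, higher Z=38 is smaller); Rb+ < Br- (isoelectronic, higher Z=37 is smaller); Br- < I- (same group, 1 shell fewer).
The complete sequence is Zr4+ < Y3+ < Sr2+ < Rb+ < Br- < I-. Y3+ sits at position 2.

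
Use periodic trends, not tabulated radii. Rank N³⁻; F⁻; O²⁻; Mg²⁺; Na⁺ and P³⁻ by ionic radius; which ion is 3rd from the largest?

Work out protons and electrons: Mg²⁺ (Z=12, 10 e⁻), Na⁺ (Z=11, 10 e⁻), F⁻ (Z=9, 10 e⁻), O²⁻ (Z=8, 10 e⁻), N³⁻ (Z=7, 10 e⁻), P³⁻ (Z=15, 18 e⁻). Mg²⁺ < Na⁺ (both 10 e⁻, Z=12>11); Na⁺ < F⁻ (isoelectronic, higher Z=11 is smaller); F⁻ < O²⁻ (both 10 e⁻, Z=9>8); O²⁻ < N³⁻ (both 10 e⁻, Z=8>7); N³⁻ < P³⁻ (same group, 1 shell fewer).
That gives Mg²⁺ < Na⁺ < F⁻ < O²⁻ < N³⁻ < P³⁻. From the largest end, number 3 is O²⁻.

O²⁻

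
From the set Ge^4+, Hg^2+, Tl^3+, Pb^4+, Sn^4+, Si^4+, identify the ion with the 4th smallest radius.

Si^4+: 10 e⁻, Z=14, Ge^4+: 28 e⁻, Z=32, Sn^4+: 46 e⁻, Z=50, Pb^4+: 78 e⁻, Z=82, Tl^3+: 78 e⁻, Z=81, Hg^2+: 78 e⁻, Z=80. Si^4+ < Ge^4+ (same group, 1 shell fewer); Ge^4+ < Sn^4+ (same group, period 4 vs 5); Sn^4+ < Pb^4+ (same group, period 5 vs 6); Pb^4+ < Tl^3+ (isoelectronic, higher Z=82 is smaller); Tl^3+ < Hg^2+ (isoelectronic, higher Z=81 is smaller).
So the order is Si^4+ < Ge^4+ < Sn^4+ < Pb^4+ < Tl^3+ < Hg^2+; the 4th-smallest ion is Pb^4+.

Pb^4+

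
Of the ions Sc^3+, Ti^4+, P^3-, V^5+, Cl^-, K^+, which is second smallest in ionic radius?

Each ion has 18 electrons. The ranking follows nuclear charge in reverse — greater Z gives a smaller radius. V^5+ (Z=23), Ti^4+ (Z=22), Sc^3+ (Z=21), K^+ (Z=19), Cl^- (Z=17), P^3- (Z=15).
Full ascending order: V^5+ < Ti^4+ < Sc^3+ < K^+ < Cl^- < P^3-. Counting from the smallest, position 2 is Ti^4+.

Ti^4+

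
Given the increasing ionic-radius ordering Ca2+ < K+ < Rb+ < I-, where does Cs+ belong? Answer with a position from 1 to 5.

4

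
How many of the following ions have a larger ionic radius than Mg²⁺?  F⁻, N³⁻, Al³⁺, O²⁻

3

Each ion has 10 electrons. The ranking follows nuclear charge in reverse — greater Z gives a smaller radius. Al³⁺ (Z=13), Mg²⁺ (Z=12), F⁻ (Z=9), O²⁻ (Z=8), N³⁻ (Z=7).
Ordering all of them (including Mg²⁺) by radius gives Al³⁺ < Mg²⁺ < F⁻ < O²⁻ < N³⁻. So 3 are larger.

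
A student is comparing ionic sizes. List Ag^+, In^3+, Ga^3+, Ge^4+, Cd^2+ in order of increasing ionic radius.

Ge^4+ < Ga^3+ < In^3+ < Cd^2+ < Ag^+

Tabulating Z and e⁻: Ge^4+ has 28 e⁻ (Z=32), Ga^3+ has 28 e⁻ (Z=31), In^3+ has 46 e⁻ (Z=49), Cd^2+ has 46 e⁻ (Z=48), Ag^+ has 46 e⁻ (Z=47). Ge^4+ < Ga^3+ (isoelectronic, higher Z=32 is smaller); Ga^3+ < In^3+ (same group, 1 shell fewer); In^3+ < Cd^2+ (both 46 e⁻, Z=49>48); Cd^2+ < Ag^+ (isoelectronic, higher Z=48 is smaller).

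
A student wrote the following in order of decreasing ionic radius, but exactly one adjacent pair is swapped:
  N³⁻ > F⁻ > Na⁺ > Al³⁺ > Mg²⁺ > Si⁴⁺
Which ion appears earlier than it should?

Compare adjacent ions: both have 10 electrons but Z(Al)=13 > Z(Mg)=12, so Al³⁺ should be the smaller of the two — yet in this decreasing list Al³⁺ sits before Mg²⁺. Nothing else is reversed, so Al³⁺ should move one place to the right.

Al³⁺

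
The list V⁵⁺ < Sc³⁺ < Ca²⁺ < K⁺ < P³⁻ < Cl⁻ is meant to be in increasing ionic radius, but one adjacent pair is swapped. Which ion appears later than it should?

Cl⁻

Check each adjacent pair. P³⁻ and Cl⁻ are reversed: Cl⁻ and P³⁻ share 18 electrons; the higher nuclear charge on Cl (Z=17) contracts it more, so Cl⁻ < P³⁻. No other neighbouring pair contradicts the periodic trends, so Cl⁻ is the ion listed too late.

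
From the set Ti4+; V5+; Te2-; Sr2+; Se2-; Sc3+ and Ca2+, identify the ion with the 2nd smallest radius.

Ti4+

Tabulating Z and e⁻: V5+ (Z=23, 18 e⁻), Ti4+ (Z=22, 18 e⁻), Sc3+ (Z=21, 18 e⁻), Ca2+ (Z=20, 18 e⁻), Sr2+ (Z=38, 36 e⁻), Se2- (Z=34, 36 e⁻), Te2- (Z=52, 54 e⁻). V5+ < Ti4+ (both 18 e⁻, Z=23>22); Ti4+ < Sc3+ (both 18 e⁻, Z=22>21); Sc3+ < Ca2+ (both 18 e⁻, Z=21>20); Ca2+ < Sr2+ (same group, 1 shell fewer); Sr2+ < Se2- (isoelectronic, higher Z=38 is smaller); Se2- < Te2- (same group, period 4 vs 5).
Ordering: V5+ < Ti4+ < Sc3+ < Ca2+ < Sr2+ < Se2- < Te2-. The 2nd smallest is Ti4+.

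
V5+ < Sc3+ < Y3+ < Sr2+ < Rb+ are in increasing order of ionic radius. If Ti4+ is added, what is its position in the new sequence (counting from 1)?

2

First list Z and electron count for each: V5+ has 18 e⁻ (Z=23), Ti4+ has 18 e⁻ (Z=22), Sc3+ has 18 e⁻ (Z=21), Y3+ has 36 e⁻ (Z=39), Sr2+ has 36 e⁻ (Z=38), Rb+ has 36 e⁻ (Z=37). V5+ < Ti4+ (isoelectronic, higher Z=23 is smaller); Ti4+ < Sc3+ (both 18 e⁻, Z=22>21); Sc3+ < Y3+ (same group, 1 shell fewer); Y3+ < Sr2+ (isoelectronic, higher Z=39 is smaller); Sr2+ < Rb+ (both 36 e⁻, Z=38>37).
With Ti4+ included the full order is V5+ < Ti4+ < Sc3+ < Y3+ < Sr2+ < Rb+, so it takes position 2.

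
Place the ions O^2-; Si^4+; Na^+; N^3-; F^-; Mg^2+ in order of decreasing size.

N^3- > O^2- > F^- > Na^+ > Mg^2+ > Si^4+

Each ion has 10 electrons. The ranking follows nuclear charge in reverse — greater Z gives a smaller radius. Si^4+ (Z=14), Mg^2+ (Z=12), Na^+ (Z=11), F^- (Z=9), O^2- (Z=8), N^3- (Z=7).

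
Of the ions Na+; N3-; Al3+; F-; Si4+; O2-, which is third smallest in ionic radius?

Isoelectronic series (10 e⁻ each). Size is set by nuclear charge: more protons means a smaller ion. Si4+ (Z=14), Al3+ (Z=13), Na+ (Z=11), F- (Z=9), O2- (Z=8), N3- (Z=7).
So the order is Si4+ < Al3+ < Na+ < F- < O2- < N3-; the 3rd-smallest ion is Na+.

Na+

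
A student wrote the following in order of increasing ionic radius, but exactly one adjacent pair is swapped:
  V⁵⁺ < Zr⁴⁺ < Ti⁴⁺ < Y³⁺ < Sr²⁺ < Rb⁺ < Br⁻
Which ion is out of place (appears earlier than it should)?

The pair Zr⁴⁺, Ti⁴⁺ is the wrong way round — same group and charge — period 4 sits above period 5, so Ti⁴⁺ is smaller. All other adjacent pairs agree with periodic trends, so Zr⁴⁺ is the misplaced ion.

Zr⁴⁺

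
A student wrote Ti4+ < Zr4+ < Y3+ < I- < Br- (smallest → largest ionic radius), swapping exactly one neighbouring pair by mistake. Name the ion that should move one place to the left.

Br-

Compare adjacent ions: same group and charge — period 4 sits above period 5, so Br- is smaller — yet in this increasing list I- sits before Br-. Nothing else is reversed, so Br- should move one place to the left.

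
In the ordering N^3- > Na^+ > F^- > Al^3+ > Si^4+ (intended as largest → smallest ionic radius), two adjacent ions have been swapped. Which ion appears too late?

Scanning neighbour by neighbour, only Na^+/F^- violates a trend: Na^+ and F^- share 10 electrons; the higher nuclear charge on Na (Z=11) contracts it more, so Na^+ < F^-. That makes F^- the one sitting a position late relative to where it belongs.

F^-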